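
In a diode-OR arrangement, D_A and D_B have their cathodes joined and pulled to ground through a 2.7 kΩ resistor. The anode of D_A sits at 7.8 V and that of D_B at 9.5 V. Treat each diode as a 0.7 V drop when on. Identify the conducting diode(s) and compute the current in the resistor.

Only D_B conducts; I_R ≈ 3.3 mA

Assume both conduct. Then node N would need to be at both 7.8−0.7 = 7.1 V and 9.5−0.7 = 8.8 V, which is impossible.
Assume only D_B conducts: V_N = 9.5 − 0.7 = 8.8 V, so I_R = 8.8/2.7 = 3.26 mA.
Check D_A: its anode-to-cathode voltage is 7.8 − 8.8 = -1 V < 0.7 V, so it is off. The assumption is consistent.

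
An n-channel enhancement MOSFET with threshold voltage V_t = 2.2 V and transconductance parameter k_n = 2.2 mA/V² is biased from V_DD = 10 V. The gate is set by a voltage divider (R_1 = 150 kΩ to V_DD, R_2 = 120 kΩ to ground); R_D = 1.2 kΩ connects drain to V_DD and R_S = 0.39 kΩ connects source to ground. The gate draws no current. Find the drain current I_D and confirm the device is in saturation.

V_G = V_DD·R_2/(R_1+R_2) = 10×120/270 = 4.44 V.
Assume saturation: I_D = (k_n/2)(V_GS − V_t)² with V_GS = V_G − I_D·R_S = 4.44 − 0.39·I_D.
Substituting gives 0.167·I_D² − 2.93·I_D + 5.54 = 0, with roots I_D = 2.16 or 15.3 mA.
The root I_D = 15.3 mA gives V_GS = -1.53 V ≤ V_t, so take I_D = 2.16 mA.
Then V_GS = 3.6 V and V_DS = V_DD − I_D(R_D+R_S) = 10 − 2.16×1.59 = 6.56 V.
Saturation requires V_DS ≥ V_GS − V_t = 1.4 V; 6.56 ≥ 1.4 ✓.

I_D ≈ 2.2 mA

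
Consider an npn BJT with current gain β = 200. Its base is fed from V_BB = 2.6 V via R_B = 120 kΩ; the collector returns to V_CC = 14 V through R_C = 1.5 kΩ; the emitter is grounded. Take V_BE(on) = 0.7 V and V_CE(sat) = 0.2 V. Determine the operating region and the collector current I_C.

active; I_C ≈ 3.2 mA

Assume active. Base-emitter loop: I_B = (V_BB − V_BE)/R_B = (2.6 − 0.7)/120 = 0.0158 mA.
I_C = β·I_B = 200×0.0158 = 3.17 mA.
V_CE = V_CC − I_C·R_C = 14 − 3.17×1.5 = 9.25 V > V_CE(sat), so the active-region assumption holds.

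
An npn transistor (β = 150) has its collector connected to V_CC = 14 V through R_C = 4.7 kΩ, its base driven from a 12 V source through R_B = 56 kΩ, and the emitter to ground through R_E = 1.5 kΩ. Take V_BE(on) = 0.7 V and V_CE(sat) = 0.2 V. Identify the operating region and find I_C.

saturation; I_C ≈ 2.2 mA

Assume active: I_B = (12 − 0.7)/(56 + 151×1.5) = 0.04 mA, I_C = β·I_B = 6 mA.
Then V_CE = 14 − 6×4.7 − 6.04×1.5 = -23.3 V < 0.2 V — the active assumption fails.
Re-solve with V_CE = 0.2 V. KCL at the emitter: V_E/R_E = (V_BB−0.7−V_E)/R_B + (V_CC−0.2−V_E)/R_C, giving V_E = 3.5 V.
I_C = (V_CC − 0.2 − V_E)/R_C = (13.8 − 3.5)/4.7 = 2.19 mA.
Check: I_B = (11.3 − 3.5)/56 = 0.139 mA, and β·I_B = 20.9 mA > I_C, confirming saturation.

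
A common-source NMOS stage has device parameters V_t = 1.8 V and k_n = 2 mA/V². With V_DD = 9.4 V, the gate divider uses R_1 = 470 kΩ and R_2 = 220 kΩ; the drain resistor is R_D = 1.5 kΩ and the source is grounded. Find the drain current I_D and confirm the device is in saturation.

V_G = V_DD·R_2/(R_1+R_2) = 9.4×220/690 = 3 V. With the source grounded, V_GS = V_G = 3 V.
Assume saturation: I_D = (k_n/2)(V_GS − V_t)² = (2/2)×(3 − 1.8)² = 1×1.2² = 1.43 mA.
V_DS = V_DD − I_D·R_D = 9.4 − 1.43×1.5 = 7.25 V.
Saturation requires V_DS ≥ V_GS − V_t = 1.2 V; 7.25 ≥ 1.2 ✓.

I_D ≈ 1.4 mA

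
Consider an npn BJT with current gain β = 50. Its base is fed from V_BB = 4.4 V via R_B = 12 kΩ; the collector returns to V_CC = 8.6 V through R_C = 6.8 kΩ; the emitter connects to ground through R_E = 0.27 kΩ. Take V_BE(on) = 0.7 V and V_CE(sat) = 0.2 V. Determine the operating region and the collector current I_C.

Assume active: I_B = (4.4 − 0.7)/(12 + 51×0.27) = 0.144 mA, I_C = β·I_B = 7.18 mA.
Then V_CE = 8.6 − 7.18×6.8 − 7.32×0.27 = -42.2 V < 0.2 V — the active assumption fails.
Re-solve with V_CE = 0.2 V. KCL at the emitter: V_E/R_E = (V_BB−0.7−V_E)/R_B + (V_CC−0.2−V_E)/R_C, giving V_E = 0.392 V.
I_C = (V_CC − 0.2 − V_E)/R_C = (8.4 − 0.392)/6.8 = 1.18 mA.
Check: I_B = (3.7 − 0.392)/12 = 0.276 mA, and β·I_B = 13.8 mA > I_C, confirming saturation.

saturation; I_C ≈ 1.2 mA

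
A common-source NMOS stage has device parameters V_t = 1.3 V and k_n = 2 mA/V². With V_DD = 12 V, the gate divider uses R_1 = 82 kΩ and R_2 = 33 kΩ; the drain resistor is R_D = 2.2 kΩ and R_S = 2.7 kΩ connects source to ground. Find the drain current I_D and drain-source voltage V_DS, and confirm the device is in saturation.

V_G = V_DD·R_2/(R_1+R_2) = 12×33/115 = 3.44 V.
Assume saturation: I_D = (k_n/2)(V_GS − V_t)² with V_GS = V_G − I_D·R_S = 3.44 − 2.7·I_D.
Substituting gives 7.29·I_D² − 12.6·I_D + 4.59 = 0, with roots I_D = 0.525 or 1.2 mA.
The root I_D = 1.2 mA gives V_GS = 0.205 V ≤ V_t, so take I_D = 0.525 mA.
Then V_GS = 2.02 V and V_DS = V_DD − I_D(R_D+R_S) = 12 − 0.525×4.9 = 9.43 V.
Saturation requires V_DS ≥ V_GS − V_t = 0.725 V; 9.43 ≥ 0.725 ✓.

I_D ≈ 0.53 mA, V_DS ≈ 9.4 V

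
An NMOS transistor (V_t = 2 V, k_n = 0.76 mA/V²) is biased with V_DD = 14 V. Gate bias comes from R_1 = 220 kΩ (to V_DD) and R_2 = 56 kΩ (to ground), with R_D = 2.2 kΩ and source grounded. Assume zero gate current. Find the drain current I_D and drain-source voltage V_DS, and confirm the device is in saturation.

I_D ≈ 0.27 mA, V_DS ≈ 13 V

V_G = V_DD·R_2/(R_1+R_2) = 14×56/276 = 2.84 V. With the source grounded, V_GS = V_G = 2.84 V.
Assume saturation: I_D = (k_n/2)(V_GS − V_t)² = (0.76/2)×(2.84 − 2)² = 0.38×0.841² = 0.268 mA.
V_DS = V_DD − I_D·R_D = 14 − 0.268×2.2 = 13.4 V.
Saturation requires V_DS ≥ V_GS − V_t = 0.841 V; 13.4 ≥ 0.841 ✓.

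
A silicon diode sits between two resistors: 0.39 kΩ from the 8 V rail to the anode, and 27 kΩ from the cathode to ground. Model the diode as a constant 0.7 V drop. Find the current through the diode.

The two resistors are in series with the diode, so KVL gives 8 = I·0.39 + 0.7 + I·27.
I = (8 − 0.7) / (0.39 + 27) kΩ = 7.3 / 27.4 = 0.267 mA.

I ≈ 0.27 mA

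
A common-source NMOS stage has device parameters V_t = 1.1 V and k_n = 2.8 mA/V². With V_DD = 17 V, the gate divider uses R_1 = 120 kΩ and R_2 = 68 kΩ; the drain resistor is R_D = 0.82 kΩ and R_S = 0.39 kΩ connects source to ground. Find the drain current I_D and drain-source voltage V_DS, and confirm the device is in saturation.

I_D ≈ 7.2 mA, V_DS ≈ 8.3 V

V_G = V_DD·R_2/(R_1+R_2) = 17×68/188 = 6.15 V.
Assume saturation: I_D = (k_n/2)(V_GS − V_t)² with V_GS = V_G − I_D·R_S = 6.15 − 0.39·I_D.
Substituting gives 0.213·I_D² − 6.51·I_D + 35.7 = 0, with roots I_D = 7.15 or 23.4 mA.
The root I_D = 23.4 mA gives V_GS = -2.99 V ≤ V_t, so take I_D = 7.15 mA.
Then V_GS = 3.36 V and V_DS = V_DD − I_D(R_D+R_S) = 17 − 7.15×1.21 = 8.35 V.
Saturation requires V_DS ≥ V_GS − V_t = 2.26 V; 8.35 ≥ 2.26 ✓.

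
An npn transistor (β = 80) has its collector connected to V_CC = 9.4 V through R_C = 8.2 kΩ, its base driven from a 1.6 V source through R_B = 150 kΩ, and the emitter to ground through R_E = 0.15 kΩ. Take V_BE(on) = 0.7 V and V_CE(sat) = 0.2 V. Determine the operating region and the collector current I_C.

active; I_C ≈ 0.44 mA

Assume active. Base-emitter loop: I_B = (V_BB − V_BE)/(R_B + (β+1)R_E) = (1.6 − 0.7)/(150 + 81×0.15) = 0.00555 mA.
I_C = β·I_B = 80×0.00555 = 0.444 mA.
V_CE = V_CC − I_C·R_C − I_E·R_E = 9.4 − 0.444×8.2 − 0.45×0.15 = 5.69 V > V_CE(sat), so the active-region assumption holds.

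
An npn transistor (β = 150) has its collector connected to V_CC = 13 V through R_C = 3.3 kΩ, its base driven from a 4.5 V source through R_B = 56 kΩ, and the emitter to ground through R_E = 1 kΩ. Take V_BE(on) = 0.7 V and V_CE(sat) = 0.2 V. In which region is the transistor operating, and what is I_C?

Assume active. Base-emitter loop: I_B = (V_BB − V_BE)/(R_B + (β+1)R_E) = (4.5 − 0.7)/(56 + 151×1) = 0.0184 mA.
I_C = β·I_B = 150×0.0184 = 2.75 mA.
V_CE = V_CC − I_C·R_C − I_E·R_E = 13 − 2.75×3.3 − 2.77×1 = 1.14 V > V_CE(sat), so the active-region assumption holds.

active; I_C ≈ 2.8 mA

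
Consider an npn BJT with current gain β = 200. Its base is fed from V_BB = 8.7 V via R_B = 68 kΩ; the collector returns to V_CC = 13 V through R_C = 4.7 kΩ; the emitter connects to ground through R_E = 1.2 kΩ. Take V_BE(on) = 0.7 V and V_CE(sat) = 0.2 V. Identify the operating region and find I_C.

Assume active: I_B = (8.7 − 0.7)/(68 + 201×1.2) = 0.0259 mA, I_C = β·I_B = 5.17 mA.
Then V_CE = 13 − 5.17×4.7 − 5.2×1.2 = -17.6 V < 0.2 V — the active assumption fails.
Re-solve with V_CE = 0.2 V. KCL at the emitter: V_E/R_E = (V_BB−0.7−V_E)/R_B + (V_CC−0.2−V_E)/R_C, giving V_E = 2.68 V.
I_C = (V_CC − 0.2 − V_E)/R_C = (12.8 − 2.68)/4.7 = 2.15 mA.
Check: I_B = (8 − 2.68)/68 = 0.0783 mA, and β·I_B = 15.7 mA > I_C, confirming saturation.

saturation; I_C ≈ 2.2 mA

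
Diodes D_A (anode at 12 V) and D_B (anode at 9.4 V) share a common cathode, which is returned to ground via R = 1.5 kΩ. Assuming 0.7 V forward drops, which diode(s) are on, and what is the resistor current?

Only D_A conducts; I_R ≈ 7.5 mA

Assume both conduct. Then node N would need to be at both 12−0.7 = 11.3 V and 9.4−0.7 = 8.7 V, which is impossible.
Assume only D_A conducts: V_N = 12 − 0.7 = 11.3 V, so I_R = 11.3/1.5 = 7.53 mA.
Check D_B: its anode-to-cathode voltage is 9.4 − 11.3 = -1.9 V < 0.7 V, so it is off. The assumption is consistent.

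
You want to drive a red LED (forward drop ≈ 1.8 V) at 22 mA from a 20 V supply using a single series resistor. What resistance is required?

The resistor drops V_S − V_D = 20 − 1.8 = 18.2 V at 22 mA.
R = 18.2 V / 22 mA = 0.827 kΩ.

R ≈ 0.83 kΩ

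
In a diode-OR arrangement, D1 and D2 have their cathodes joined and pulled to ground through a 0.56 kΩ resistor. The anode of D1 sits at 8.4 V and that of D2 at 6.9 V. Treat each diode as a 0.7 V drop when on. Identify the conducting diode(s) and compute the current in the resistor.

Assume both conduct. Then node N would need to be at both 8.4−0.7 = 7.7 V and 6.9−0.7 = 6.2 V, which is impossible.
Assume only D1 conducts: V_N = 8.4 − 0.7 = 7.7 V, so I_R = 7.7/0.56 = 13.7 mA.
Check D2: its anode-to-cathode voltage is 6.9 − 7.7 = -0.8 V < 0.7 V, so it is off. The assumption is consistent.

Only D1 conducts; I_R ≈ 14 mA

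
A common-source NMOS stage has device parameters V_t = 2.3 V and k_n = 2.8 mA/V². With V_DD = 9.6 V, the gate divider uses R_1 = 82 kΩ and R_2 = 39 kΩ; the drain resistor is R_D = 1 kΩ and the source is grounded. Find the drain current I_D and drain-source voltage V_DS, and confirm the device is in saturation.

I_D ≈ 0.88 mA, V_DS ≈ 8.7 V

V_G = V_DD·R_2/(R_1+R_2) = 9.6×39/121 = 3.09 V. With the source grounded, V_GS = V_G = 3.09 V.
Assume saturation: I_D = (k_n/2)(V_GS − V_t)² = (2.8/2)×(3.09 − 2.3)² = 1.4×0.794² = 0.883 mA.
V_DS = V_DD − I_D·R_D = 9.6 − 0.883×1 = 8.72 V.
Saturation requires V_DS ≥ V_GS − V_t = 0.794 V; 8.72 ≥ 0.794 ✓.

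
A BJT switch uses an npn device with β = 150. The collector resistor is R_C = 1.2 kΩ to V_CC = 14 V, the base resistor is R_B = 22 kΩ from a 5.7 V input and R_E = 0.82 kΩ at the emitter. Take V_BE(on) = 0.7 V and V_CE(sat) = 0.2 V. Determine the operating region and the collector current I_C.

Assume active. Base-emitter loop: I_B = (V_BB − V_BE)/(R_B + (β+1)R_E) = (5.7 − 0.7)/(22 + 151×0.82) = 0.0343 mA.
I_C = β·I_B = 150×0.0343 = 5.14 mA.
V_CE = V_CC − I_C·R_C − I_E·R_E = 14 − 5.14×1.2 − 5.18×0.82 = 3.58 V > V_CE(sat), so the active-region assumption holds.

active; I_C ≈ 5.1 mA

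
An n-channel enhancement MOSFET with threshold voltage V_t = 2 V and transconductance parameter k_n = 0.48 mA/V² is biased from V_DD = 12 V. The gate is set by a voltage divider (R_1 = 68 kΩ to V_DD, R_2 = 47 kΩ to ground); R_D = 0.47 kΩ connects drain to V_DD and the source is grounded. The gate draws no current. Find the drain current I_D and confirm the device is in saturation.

I_D ≈ 2 mA

V_G = V_DD·R_2/(R_1+R_2) = 12×47/115 = 4.9 V. With the source grounded, V_GS = V_G = 4.9 V.
Assume saturation: I_D = (k_n/2)(V_GS − V_t)² = (0.48/2)×(4.9 − 2)² = 0.24×2.9² = 2.02 mA.
V_DS = V_DD − I_D·R_D = 12 − 2.02×0.47 = 11 V.
Saturation requires V_DS ≥ V_GS − V_t = 2.9 V; 11 ≥ 2.9 ✓.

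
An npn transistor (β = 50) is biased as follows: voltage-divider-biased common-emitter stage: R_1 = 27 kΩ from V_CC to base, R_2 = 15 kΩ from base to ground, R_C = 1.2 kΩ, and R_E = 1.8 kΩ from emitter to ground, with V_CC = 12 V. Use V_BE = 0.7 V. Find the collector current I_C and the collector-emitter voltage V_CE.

Thevenize the base divider: V_Th = V_CC·R_2/(R_1+R_2) = 12×15/42 = 4.29 V, R_Th = R_1‖R_2 = 9.64 kΩ.
Base-emitter loop: V_Th = I_B·R_Th + V_BE + (β+1)I_B·R_E, so I_B = (4.29 − 0.7) / (9.64 + 51×1.8) = 0.0353 mA.
I_C = β·I_B = 50×0.0353 = 1.77 mA, and I_E = (β+1)I_B = 1.8 mA.
V_CE = V_CC − I_C·R_C − I_E·R_E = 12 − 1.77×1.2 − 1.8×1.8 = 6.63 V.
V_CE = 6.63 V > 0.2 V confirms active-region operation.

I_C ≈ 1.8 mA, V_CE ≈ 6.6 V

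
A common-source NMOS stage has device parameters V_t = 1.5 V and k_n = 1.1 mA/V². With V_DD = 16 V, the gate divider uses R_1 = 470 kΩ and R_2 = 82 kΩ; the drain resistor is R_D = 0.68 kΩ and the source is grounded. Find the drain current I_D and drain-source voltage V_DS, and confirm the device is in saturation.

I_D ≈ 0.42 mA, V_DS ≈ 16 V

V_G = V_DD·R_2/(R_1+R_2) = 16×82/552 = 2.38 V. With the source grounded, V_GS = V_G = 2.38 V.
Assume saturation: I_D = (k_n/2)(V_GS − V_t)² = (1.1/2)×(2.38 − 1.5)² = 0.55×0.877² = 0.423 mA.
V_DS = V_DD − I_D·R_D = 16 − 0.423×0.68 = 15.7 V.
Saturation requires V_DS ≥ V_GS − V_t = 0.877 V; 15.7 ≥ 0.877 ✓.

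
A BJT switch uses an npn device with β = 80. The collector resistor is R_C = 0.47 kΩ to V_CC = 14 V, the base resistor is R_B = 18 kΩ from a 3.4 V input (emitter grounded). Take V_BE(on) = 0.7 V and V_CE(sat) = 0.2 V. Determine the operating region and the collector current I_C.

active; I_C ≈ 12 mA

Assume active. Base-emitter loop: I_B = (V_BB − V_BE)/R_B = (3.4 − 0.7)/18 = 0.15 mA.
I_C = β·I_B = 80×0.15 = 12 mA.
V_CE = V_CC − I_C·R_C = 14 − 12×0.47 = 8.36 V > V_CE(sat), so the active-region assumption holds.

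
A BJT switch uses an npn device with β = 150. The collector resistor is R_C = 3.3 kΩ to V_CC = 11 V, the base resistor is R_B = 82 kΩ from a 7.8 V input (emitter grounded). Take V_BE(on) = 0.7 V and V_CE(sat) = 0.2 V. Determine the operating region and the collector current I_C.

saturation; I_C ≈ 3.3 mA

Assume active: I_B = (7.8 − 0.7)/82 = 0.0866 mA, giving I_C = β·I_B = 13 mA.
But then V_CE = 11 − 13×3.3 = -31.9 V < V_CE(sat) = 0.2 V — impossible in the active region.
So the transistor is saturated. With V_CE = 0.2 V, I_C = (V_CC − 0.2)/R_C = 10.8/3.3 = 3.27 mA.
Check: β·I_B = 13 mA > I_C = 3.27 mA, confirming saturation.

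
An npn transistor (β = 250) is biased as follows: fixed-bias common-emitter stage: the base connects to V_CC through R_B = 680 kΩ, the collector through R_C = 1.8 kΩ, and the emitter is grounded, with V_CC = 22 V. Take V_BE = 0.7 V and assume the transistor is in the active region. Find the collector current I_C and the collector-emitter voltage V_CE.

I_C ≈ 7.8 mA, V_CE ≈ 7.9 V

Base loop: V_CC = I_B·R_B + V_BE, so I_B = (22 − 0.7)/680 kΩ = 0.0313 mA.
In the active region I_C = β·I_B = 250 × 0.0313 = 7.83 mA.
Collector loop: V_CE = V_CC − I_C·R_C = 22 − 7.83×1.8 = 7.9 V.
Since V_CE = 7.9 V > V_CE(sat) ≈ 0.2 V, the transistor is in the active region as assumed.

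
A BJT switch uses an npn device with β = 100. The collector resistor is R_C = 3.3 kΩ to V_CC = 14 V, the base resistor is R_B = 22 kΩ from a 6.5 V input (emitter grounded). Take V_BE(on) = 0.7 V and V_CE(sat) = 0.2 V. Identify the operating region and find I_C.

saturation; I_C ≈ 4.2 mA

Assume active: I_B = (6.5 − 0.7)/22 = 0.264 mA, giving I_C = β·I_B = 26.4 mA.
But then V_CE = 14 − 26.4×3.3 = -73 V < V_CE(sat) = 0.2 V — impossible in the active region.
So the transistor is saturated. With V_CE = 0.2 V, I_C = (V_CC − 0.2)/R_C = 13.8/3.3 = 4.18 mA.
Check: β·I_B = 26.4 mA > I_C = 4.18 mA, confirming saturation.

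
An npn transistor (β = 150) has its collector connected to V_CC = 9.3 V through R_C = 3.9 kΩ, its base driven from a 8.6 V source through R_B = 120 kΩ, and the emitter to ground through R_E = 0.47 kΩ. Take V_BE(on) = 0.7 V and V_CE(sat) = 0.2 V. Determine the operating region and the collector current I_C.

Assume active: I_B = (8.6 − 0.7)/(120 + 151×0.47) = 0.0414 mA, I_C = β·I_B = 6.21 mA.
Then V_CE = 9.3 − 6.21×3.9 − 6.25×0.47 = -17.8 V < 0.2 V — the active assumption fails.
Re-solve with V_CE = 0.2 V. KCL at the emitter: V_E/R_E = (V_BB−0.7−V_E)/R_B + (V_CC−0.2−V_E)/R_C, giving V_E = 1 V.
I_C = (V_CC − 0.2 − V_E)/R_C = (9.1 − 1)/3.9 = 2.08 mA.
Check: I_B = (7.9 − 1)/120 = 0.0575 mA, and β·I_B = 8.62 mA > I_C, confirming saturation.

saturation; I_C ≈ 2.1 mA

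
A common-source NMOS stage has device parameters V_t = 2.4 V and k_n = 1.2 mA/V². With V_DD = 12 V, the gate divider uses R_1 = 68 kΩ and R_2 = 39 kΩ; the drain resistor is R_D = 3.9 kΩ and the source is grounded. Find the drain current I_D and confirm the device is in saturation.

I_D ≈ 2.3 mA

V_G = V_DD·R_2/(R_1+R_2) = 12×39/107 = 4.37 V. With the source grounded, V_GS = V_G = 4.37 V.
Assume saturation: I_D = (k_n/2)(V_GS − V_t)² = (1.2/2)×(4.37 − 2.4)² = 0.6×1.97² = 2.34 mA.
V_DS = V_DD − I_D·R_D = 12 − 2.34×3.9 = 2.88 V.
Saturation requires V_DS ≥ V_GS − V_t = 1.97 V; 2.88 ≥ 1.97 ✓.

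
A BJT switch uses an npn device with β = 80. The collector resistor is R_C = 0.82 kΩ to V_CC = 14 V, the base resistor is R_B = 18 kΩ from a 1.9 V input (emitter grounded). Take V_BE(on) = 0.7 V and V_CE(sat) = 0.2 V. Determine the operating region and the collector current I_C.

active; I_C ≈ 5.3 mA

Assume active. Base-emitter loop: I_B = (V_BB − V_BE)/R_B = (1.9 − 0.7)/18 = 0.0667 mA.
I_C = β·I_B = 80×0.0667 = 5.33 mA.
V_CE = V_CC − I_C·R_C = 14 − 5.33×0.82 = 9.63 V > V_CE(sat), so the active-region assumption holds.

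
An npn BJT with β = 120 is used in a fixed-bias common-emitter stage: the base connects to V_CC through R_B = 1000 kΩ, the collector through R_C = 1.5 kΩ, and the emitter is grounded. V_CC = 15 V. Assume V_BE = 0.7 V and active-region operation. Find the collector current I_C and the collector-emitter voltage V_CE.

I_C ≈ 1.7 mA, V_CE ≈ 12 V

Base loop: V_CC = I_B·R_B + V_BE, so I_B = (15 − 0.7)/1000 kΩ = 0.0143 mA.
In the active region I_C = β·I_B = 120 × 0.0143 = 1.72 mA.
Collector loop: V_CE = V_CC − I_C·R_C = 15 − 1.72×1.5 = 12.4 V.
Since V_CE = 12.4 V > V_CE(sat) ≈ 0.2 V, the transistor is in the active region as assumed.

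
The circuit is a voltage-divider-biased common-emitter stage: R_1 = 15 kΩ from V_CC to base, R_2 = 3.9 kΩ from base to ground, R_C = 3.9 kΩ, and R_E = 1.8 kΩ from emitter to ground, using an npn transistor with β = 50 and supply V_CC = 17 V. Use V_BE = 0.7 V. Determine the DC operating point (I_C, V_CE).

I_C ≈ 1.5 mA, V_CE ≈ 8.5 V

Thevenize the base divider: V_Th = V_CC·R_2/(R_1+R_2) = 17×3.9/18.9 = 3.51 V, R_Th = R_1‖R_2 = 3.1 kΩ.
Base-emitter loop: V_Th = I_B·R_Th + V_BE + (β+1)I_B·R_E, so I_B = (3.51 − 0.7) / (3.1 + 51×1.8) = 0.0296 mA.
I_C = β·I_B = 50×0.0296 = 1.48 mA, and I_E = (β+1)I_B = 1.51 mA.
V_CE = V_CC − I_C·R_C − I_E·R_E = 17 − 1.48×3.9 − 1.51×1.8 = 8.51 V.
V_CE = 8.51 V > 0.2 V confirms active-region operation.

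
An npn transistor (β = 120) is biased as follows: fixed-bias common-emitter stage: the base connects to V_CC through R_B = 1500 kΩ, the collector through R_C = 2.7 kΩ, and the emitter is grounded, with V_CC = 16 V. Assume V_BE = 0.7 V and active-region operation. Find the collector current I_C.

I_C ≈ 1.2 mA

Base loop: V_CC = I_B·R_B + V_BE, so I_B = (16 − 0.7)/1500 kΩ = 0.0102 mA.
In the active region I_C = β·I_B = 120 × 0.0102 = 1.22 mA.
Collector loop: V_CE = V_CC − I_C·R_C = 16 − 1.22×2.7 = 12.7 V.
Since V_CE = 12.7 V > V_CE(sat) ≈ 0.2 V, the transistor is in the active region as assumed.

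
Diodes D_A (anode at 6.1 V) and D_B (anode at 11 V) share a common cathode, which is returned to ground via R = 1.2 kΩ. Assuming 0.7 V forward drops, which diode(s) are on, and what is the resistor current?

Only D_B conducts; I_R ≈ 8.6 mA

Assume both conduct. Then node N would need to be at both 6.1−0.7 = 5.4 V and 11−0.7 = 10.3 V, which is impossible.
Assume only D_B conducts: V_N = 11 − 0.7 = 10.3 V, so I_R = 10.3/1.2 = 8.58 mA.
Check D_A: its anode-to-cathode voltage is 6.1 − 10.3 = -4.2 V < 0.7 V, so it is off. The assumption is consistent.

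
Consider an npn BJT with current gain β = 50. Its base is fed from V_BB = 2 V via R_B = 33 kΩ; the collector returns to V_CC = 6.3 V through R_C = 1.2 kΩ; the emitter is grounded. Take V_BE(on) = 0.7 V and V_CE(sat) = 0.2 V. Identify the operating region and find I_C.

active; I_C ≈ 2 mA

Assume active. Base-emitter loop: I_B = (V_BB − V_BE)/R_B = (2 − 0.7)/33 = 0.0394 mA.
I_C = β·I_B = 50×0.0394 = 1.97 mA.
V_CE = V_CC − I_C·R_C = 6.3 − 1.97×1.2 = 3.94 V > V_CE(sat), so the active-region assumption holds.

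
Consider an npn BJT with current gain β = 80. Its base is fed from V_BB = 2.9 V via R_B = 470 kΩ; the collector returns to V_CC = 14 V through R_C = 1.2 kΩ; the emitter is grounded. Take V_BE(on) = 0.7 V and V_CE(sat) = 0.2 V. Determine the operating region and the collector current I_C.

Assume active. Base-emitter loop: I_B = (V_BB − V_BE)/R_B = (2.9 − 0.7)/470 = 0.00468 mA.
I_C = β·I_B = 80×0.00468 = 0.374 mA.
V_CE = V_CC − I_C·R_C = 14 − 0.374×1.2 = 13.6 V > V_CE(sat), so the active-region assumption holds.

active; I_C ≈ 0.37 mA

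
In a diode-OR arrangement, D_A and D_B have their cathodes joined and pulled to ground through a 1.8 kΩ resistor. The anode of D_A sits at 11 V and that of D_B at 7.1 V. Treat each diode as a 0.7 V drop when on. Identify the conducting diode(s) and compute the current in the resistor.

Assume both conduct. Then node N would need to be at both 11−0.7 = 10.3 V and 7.1−0.7 = 6.4 V, which is impossible.
Assume only D_A conducts: V_N = 11 − 0.7 = 10.3 V, so I_R = 10.3/1.8 = 5.72 mA.
Check D_B: its anode-to-cathode voltage is 7.1 − 10.3 = -3.2 V < 0.7 V, so it is off. The assumption is consistent.

Only D_A conducts; I_R ≈ 5.7 mA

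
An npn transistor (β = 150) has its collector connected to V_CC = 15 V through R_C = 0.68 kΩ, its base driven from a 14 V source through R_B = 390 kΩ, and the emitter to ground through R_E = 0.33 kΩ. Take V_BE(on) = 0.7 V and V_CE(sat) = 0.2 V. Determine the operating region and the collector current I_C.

active; I_C ≈ 4.5 mA

Assume active. Base-emitter loop: I_B = (V_BB − V_BE)/(R_B + (β+1)R_E) = (14 − 0.7)/(390 + 151×0.33) = 0.0302 mA.
I_C = β·I_B = 150×0.0302 = 4.54 mA.
V_CE = V_CC − I_C·R_C − I_E·R_E = 15 − 4.54×0.68 − 4.57×0.33 = 10.4 V > V_CE(sat), so the active-region assumption holds.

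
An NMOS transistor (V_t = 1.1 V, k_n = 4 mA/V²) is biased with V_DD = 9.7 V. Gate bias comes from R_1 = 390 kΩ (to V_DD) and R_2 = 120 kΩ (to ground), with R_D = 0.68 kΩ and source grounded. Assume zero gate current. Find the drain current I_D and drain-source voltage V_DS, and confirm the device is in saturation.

I_D ≈ 2.8 mA, V_DS ≈ 7.8 V

V_G = V_DD·R_2/(R_1+R_2) = 9.7×120/510 = 2.28 V. With the source grounded, V_GS = V_G = 2.28 V.
Assume saturation: I_D = (k_n/2)(V_GS − V_t)² = (4/2)×(2.28 − 1.1)² = 2×1.18² = 2.8 mA.
V_DS = V_DD − I_D·R_D = 9.7 − 2.8×0.68 = 7.8 V.
Saturation requires V_DS ≥ V_GS − V_t = 1.18 V; 7.8 ≥ 1.18 ✓.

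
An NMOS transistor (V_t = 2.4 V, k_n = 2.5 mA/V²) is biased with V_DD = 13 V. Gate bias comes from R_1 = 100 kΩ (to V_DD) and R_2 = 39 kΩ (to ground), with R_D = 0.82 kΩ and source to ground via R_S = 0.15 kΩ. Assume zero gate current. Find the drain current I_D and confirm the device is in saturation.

V_G = V_DD·R_2/(R_1+R_2) = 13×39/139 = 3.65 V.
Assume saturation: I_D = (k_n/2)(V_GS − V_t)² with V_GS = V_G − I_D·R_S = 3.65 − 0.15·I_D.
Substituting gives 0.0281·I_D² − 1.47·I_D + 1.95 = 0, with roots I_D = 1.36 or 50.8 mA.
The root I_D = 50.8 mA gives V_GS = -3.98 V ≤ V_t, so take I_D = 1.36 mA.
Then V_GS = 3.44 V and V_DS = V_DD − I_D(R_D+R_S) = 13 − 1.36×0.97 = 11.7 V.
Saturation requires V_DS ≥ V_GS − V_t = 1.04 V; 11.7 ≥ 1.04 ✓.

I_D ≈ 1.4 mA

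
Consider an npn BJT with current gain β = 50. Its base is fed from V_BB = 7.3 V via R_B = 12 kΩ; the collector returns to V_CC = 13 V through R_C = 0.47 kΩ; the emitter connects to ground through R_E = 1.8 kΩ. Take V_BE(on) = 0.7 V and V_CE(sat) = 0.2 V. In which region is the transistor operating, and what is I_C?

Assume active. Base-emitter loop: I_B = (V_BB − V_BE)/(R_B + (β+1)R_E) = (7.3 − 0.7)/(12 + 51×1.8) = 0.0636 mA.
I_C = β·I_B = 50×0.0636 = 3.18 mA.
V_CE = V_CC − I_C·R_C − I_E·R_E = 13 − 3.18×0.47 − 3.24×1.8 = 5.67 V > V_CE(sat), so the active-region assumption holds.

active; I_C ≈ 3.2 mA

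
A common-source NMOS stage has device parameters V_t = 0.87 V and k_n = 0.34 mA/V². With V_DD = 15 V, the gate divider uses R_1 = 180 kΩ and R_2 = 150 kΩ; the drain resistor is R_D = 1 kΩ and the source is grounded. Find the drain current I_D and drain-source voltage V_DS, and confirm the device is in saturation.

V_G = V_DD·R_2/(R_1+R_2) = 15×150/330 = 6.82 V. With the source grounded, V_GS = V_G = 6.82 V.
Assume saturation: I_D = (k_n/2)(V_GS − V_t)² = (0.34/2)×(6.82 − 0.87)² = 0.17×5.95² = 6.01 mA.
V_DS = V_DD − I_D·R_D = 15 − 6.01×1 = 8.99 V.
Saturation requires V_DS ≥ V_GS − V_t = 5.95 V; 8.99 ≥ 5.95 ✓.

I_D ≈ 6 mA, V_DS ≈ 9 V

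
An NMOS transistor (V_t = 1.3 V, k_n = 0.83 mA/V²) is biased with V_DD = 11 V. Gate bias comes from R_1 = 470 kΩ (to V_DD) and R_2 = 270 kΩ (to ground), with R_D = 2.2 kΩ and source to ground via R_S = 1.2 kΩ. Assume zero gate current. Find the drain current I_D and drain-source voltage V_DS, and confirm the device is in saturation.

I_D ≈ 0.98 mA, V_DS ≈ 7.7 V

V_G = V_DD·R_2/(R_1+R_2) = 11×270/740 = 4.01 V.
Assume saturation: I_D = (k_n/2)(V_GS − V_t)² with V_GS = V_G − I_D·R_S = 4.01 − 1.2·I_D.
Substituting gives 0.598·I_D² − 3.7·I_D + 3.06 = 0, with roots I_D = 0.98 or 5.22 mA.
The root I_D = 5.22 mA gives V_GS = -2.25 V ≤ V_t, so take I_D = 0.98 mA.
Then V_GS = 2.84 V and V_DS = V_DD − I_D(R_D+R_S) = 11 − 0.98×3.4 = 7.67 V.
Saturation requires V_DS ≥ V_GS − V_t = 1.54 V; 7.67 ≥ 1.54 ✓.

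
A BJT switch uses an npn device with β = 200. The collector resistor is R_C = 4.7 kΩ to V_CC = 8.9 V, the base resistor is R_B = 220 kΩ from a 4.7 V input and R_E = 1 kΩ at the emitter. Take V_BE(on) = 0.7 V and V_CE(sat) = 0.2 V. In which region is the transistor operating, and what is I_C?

Assume active: I_B = (4.7 − 0.7)/(220 + 201×1) = 0.0095 mA, I_C = β·I_B = 1.9 mA.
Then V_CE = 8.9 − 1.9×4.7 − 1.91×1 = -1.94 V < 0.2 V — the active assumption fails.
Re-solve with V_CE = 0.2 V. KCL at the emitter: V_E/R_E = (V_BB−0.7−V_E)/R_B + (V_CC−0.2−V_E)/R_C, giving V_E = 1.54 V.
I_C = (V_CC − 0.2 − V_E)/R_C = (8.7 − 1.54)/4.7 = 1.52 mA.
Check: I_B = (4 − 1.54)/220 = 0.0112 mA, and β·I_B = 2.24 mA > I_C, confirming saturation.

saturation; I_C ≈ 1.5 mA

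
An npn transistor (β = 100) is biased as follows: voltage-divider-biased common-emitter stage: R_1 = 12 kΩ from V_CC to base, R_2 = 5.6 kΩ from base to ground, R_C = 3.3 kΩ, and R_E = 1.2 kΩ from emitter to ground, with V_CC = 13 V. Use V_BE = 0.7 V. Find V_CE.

V_CE ≈ 0.6 V

Thevenize the base divider: V_Th = V_CC·R_2/(R_1+R_2) = 13×5.6/17.6 = 4.14 V, R_Th = R_1‖R_2 = 3.82 kΩ.
Base-emitter loop: V_Th = I_B·R_Th + V_BE + (β+1)I_B·R_E, so I_B = (4.14 − 0.7) / (3.82 + 101×1.2) = 0.0275 mA.
I_C = β·I_B = 100×0.0275 = 2.75 mA, and I_E = (β+1)I_B = 2.78 mA.
V_CE = V_CC − I_C·R_C − I_E·R_E = 13 − 2.75×3.3 − 2.78×1.2 = 0.598 V.
V_CE = 0.598 V > 0.2 V confirms active-region operation.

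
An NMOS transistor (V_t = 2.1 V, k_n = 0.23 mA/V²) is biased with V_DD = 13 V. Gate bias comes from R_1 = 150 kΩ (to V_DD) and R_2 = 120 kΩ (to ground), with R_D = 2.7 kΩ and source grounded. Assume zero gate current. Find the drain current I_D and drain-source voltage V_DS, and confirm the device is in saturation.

V_G = V_DD·R_2/(R_1+R_2) = 13×120/270 = 5.78 V. With the source grounded, V_GS = V_G = 5.78 V.
Assume saturation: I_D = (k_n/2)(V_GS − V_t)² = (0.23/2)×(5.78 − 2.1)² = 0.115×3.68² = 1.56 mA.
V_DS = V_DD − I_D·R_D = 13 − 1.56×2.7 = 8.8 V.
Saturation requires V_DS ≥ V_GS − V_t = 3.68 V; 8.8 ≥ 3.68 ✓.

I_D ≈ 1.6 mA, V_DS ≈ 8.8 V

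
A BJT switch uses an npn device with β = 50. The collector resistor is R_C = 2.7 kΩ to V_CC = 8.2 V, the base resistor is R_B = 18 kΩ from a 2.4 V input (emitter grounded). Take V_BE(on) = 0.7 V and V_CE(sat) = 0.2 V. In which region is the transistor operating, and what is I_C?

Assume active: I_B = (2.4 − 0.7)/18 = 0.0944 mA, giving I_C = β·I_B = 4.72 mA.
But then V_CE = 8.2 − 4.72×2.7 = -4.55 V < V_CE(sat) = 0.2 V — impossible in the active region.
So the transistor is saturated. With V_CE = 0.2 V, I_C = (V_CC − 0.2)/R_C = 8/2.7 = 2.96 mA.
Check: β·I_B = 4.72 mA > I_C = 2.96 mA, confirming saturation.

saturation; I_C ≈ 3 mA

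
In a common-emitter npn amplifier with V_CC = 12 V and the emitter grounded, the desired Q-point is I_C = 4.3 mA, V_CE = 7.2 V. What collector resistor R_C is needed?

R_C ≈ 1.1 kΩ

Collector loop: V_CC = I_C·R_C + V_CE.
R_C = (V_CC − V_CE)/I_C = (12 − 7.2)/4.3 = 1.12 kΩ.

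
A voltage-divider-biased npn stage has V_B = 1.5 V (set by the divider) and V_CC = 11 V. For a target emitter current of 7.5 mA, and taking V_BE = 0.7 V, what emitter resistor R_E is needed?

V_E = V_B − V_BE = 1.5 − 0.7 = 0.8 V.
R_E = V_E / I_E = 0.8 / 7.5 = 0.107 kΩ.

R_E ≈ 0.11 kΩ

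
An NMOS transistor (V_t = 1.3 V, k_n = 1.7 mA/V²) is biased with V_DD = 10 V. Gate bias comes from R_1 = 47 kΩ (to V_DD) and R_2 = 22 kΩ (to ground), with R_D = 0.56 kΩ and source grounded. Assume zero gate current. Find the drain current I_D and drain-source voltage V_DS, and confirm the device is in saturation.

V_G = V_DD·R_2/(R_1+R_2) = 10×22/69 = 3.19 V. With the source grounded, V_GS = V_G = 3.19 V.
Assume saturation: I_D = (k_n/2)(V_GS − V_t)² = (1.7/2)×(3.19 − 1.3)² = 0.85×1.89² = 3.03 mA.
V_DS = V_DD − I_D·R_D = 10 − 3.03×0.56 = 8.3 V.
Saturation requires V_DS ≥ V_GS − V_t = 1.89 V; 8.3 ≥ 1.89 ✓.

I_D ≈ 3 mA, V_DS ≈ 8.3 V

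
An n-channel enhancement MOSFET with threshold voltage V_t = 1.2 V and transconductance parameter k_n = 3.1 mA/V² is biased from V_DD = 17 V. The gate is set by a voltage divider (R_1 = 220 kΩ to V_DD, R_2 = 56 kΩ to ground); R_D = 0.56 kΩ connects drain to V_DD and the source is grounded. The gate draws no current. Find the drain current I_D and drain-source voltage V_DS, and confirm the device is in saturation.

I_D ≈ 7.8 mA, V_DS ≈ 13 V

V_G = V_DD·R_2/(R_1+R_2) = 17×56/276 = 3.45 V. With the source grounded, V_GS = V_G = 3.45 V.
Assume saturation: I_D = (k_n/2)(V_GS − V_t)² = (3.1/2)×(3.45 − 1.2)² = 1.55×2.25² = 7.84 mA.
V_DS = V_DD − I_D·R_D = 17 − 7.84×0.56 = 12.6 V.
Saturation requires V_DS ≥ V_GS − V_t = 2.25 V; 12.6 ≥ 2.25 ✓.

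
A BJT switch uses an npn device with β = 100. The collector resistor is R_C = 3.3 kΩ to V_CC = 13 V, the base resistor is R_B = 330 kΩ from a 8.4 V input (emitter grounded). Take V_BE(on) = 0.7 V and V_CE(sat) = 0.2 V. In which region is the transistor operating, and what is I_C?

Assume active. Base-emitter loop: I_B = (V_BB − V_BE)/R_B = (8.4 − 0.7)/330 = 0.0233 mA.
I_C = β·I_B = 100×0.0233 = 2.33 mA.
V_CE = V_CC − I_C·R_C = 13 − 2.33×3.3 = 5.3 V > V_CE(sat), so the active-region assumption holds.

active; I_C ≈ 2.3 mA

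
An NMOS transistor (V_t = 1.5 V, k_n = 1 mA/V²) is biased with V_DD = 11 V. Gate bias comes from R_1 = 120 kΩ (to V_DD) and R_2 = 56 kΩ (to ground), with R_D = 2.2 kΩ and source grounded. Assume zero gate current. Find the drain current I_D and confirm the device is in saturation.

V_G = V_DD·R_2/(R_1+R_2) = 11×56/176 = 3.5 V. With the source grounded, V_GS = V_G = 3.5 V.
Assume saturation: I_D = (k_n/2)(V_GS − V_t)² = (1/2)×(3.5 − 1.5)² = 0.5×2² = 2 mA.
V_DS = V_DD − I_D·R_D = 11 − 2×2.2 = 6.6 V.
Saturation requires V_DS ≥ V_GS − V_t = 2 V; 6.6 ≥ 2 ✓.

I_D ≈ 2 mA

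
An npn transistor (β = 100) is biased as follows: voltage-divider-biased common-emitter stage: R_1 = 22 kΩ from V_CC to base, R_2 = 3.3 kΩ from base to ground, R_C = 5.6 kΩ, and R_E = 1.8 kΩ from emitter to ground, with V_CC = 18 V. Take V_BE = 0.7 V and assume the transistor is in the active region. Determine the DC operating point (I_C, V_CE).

I_C ≈ 0.89 mA, V_CE ≈ 11 V

Thevenize the base divider: V_Th = V_CC·R_2/(R_1+R_2) = 18×3.3/25.3 = 2.35 V, R_Th = R_1‖R_2 = 2.87 kΩ.
Base-emitter loop: V_Th = I_B·R_Th + V_BE + (β+1)I_B·R_E, so I_B = (2.35 − 0.7) / (2.87 + 101×1.8) = 0.00892 mA.
I_C = β·I_B = 100×0.00892 = 0.892 mA, and I_E = (β+1)I_B = 0.901 mA.
V_CE = V_CC − I_C·R_C − I_E·R_E = 18 − 0.892×5.6 − 0.901×1.8 = 11.4 V.
V_CE = 11.4 V > 0.2 V confirms active-region operation.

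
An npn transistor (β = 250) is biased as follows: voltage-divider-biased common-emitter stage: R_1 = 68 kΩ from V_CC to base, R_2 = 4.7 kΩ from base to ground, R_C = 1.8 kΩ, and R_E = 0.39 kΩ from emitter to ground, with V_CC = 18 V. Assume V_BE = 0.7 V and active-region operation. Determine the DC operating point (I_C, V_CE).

I_C ≈ 1.1 mA, V_CE ≈ 16 V

Thevenize the base divider: V_Th = V_CC·R_2/(R_1+R_2) = 18×4.7/72.7 = 1.16 V, R_Th = R_1‖R_2 = 4.4 kΩ.
Base-emitter loop: V_Th = I_B·R_Th + V_BE + (β+1)I_B·R_E, so I_B = (1.16 − 0.7) / (4.4 + 251×0.39) = 0.00453 mA.
I_C = β·I_B = 250×0.00453 = 1.13 mA, and I_E = (β+1)I_B = 1.14 mA.
V_CE = V_CC − I_C·R_C − I_E·R_E = 18 − 1.13×1.8 − 1.14×0.39 = 15.5 V.
V_CE = 15.5 V > 0.2 V confirms active-region operation.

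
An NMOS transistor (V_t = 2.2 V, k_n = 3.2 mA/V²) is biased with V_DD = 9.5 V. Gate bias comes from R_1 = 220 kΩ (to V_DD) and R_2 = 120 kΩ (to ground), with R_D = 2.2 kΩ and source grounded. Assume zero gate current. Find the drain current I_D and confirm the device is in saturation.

V_G = V_DD·R_2/(R_1+R_2) = 9.5×120/340 = 3.35 V. With the source grounded, V_GS = V_G = 3.35 V.
Assume saturation: I_D = (k_n/2)(V_GS − V_t)² = (3.2/2)×(3.35 − 2.2)² = 1.6×1.15² = 2.13 mA.
V_DS = V_DD − I_D·R_D = 9.5 − 2.13×2.2 = 4.82 V.
Saturation requires V_DS ≥ V_GS − V_t = 1.15 V; 4.82 ≥ 1.15 ✓.

I_D ≈ 2.1 mA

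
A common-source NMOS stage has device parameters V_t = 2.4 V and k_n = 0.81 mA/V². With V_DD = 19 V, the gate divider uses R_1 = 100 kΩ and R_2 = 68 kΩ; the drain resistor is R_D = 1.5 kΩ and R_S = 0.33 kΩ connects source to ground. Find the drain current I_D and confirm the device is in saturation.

I_D ≈ 5.2 mA

V_G = V_DD·R_2/(R_1+R_2) = 19×68/168 = 7.69 V.
Assume saturation: I_D = (k_n/2)(V_GS − V_t)² with V_GS = V_G − I_D·R_S = 7.69 − 0.33·I_D.
Substituting gives 0.0441·I_D² − 2.41·I_D + 11.3 = 0, with roots I_D = 5.19 or 49.5 mA.
The root I_D = 49.5 mA gives V_GS = -8.66 V ≤ V_t, so take I_D = 5.19 mA.
Then V_GS = 5.98 V and V_DS = V_DD − I_D(R_D+R_S) = 19 − 5.19×1.83 = 9.51 V.
Saturation requires V_DS ≥ V_GS − V_t = 3.58 V; 9.51 ≥ 3.58 ✓.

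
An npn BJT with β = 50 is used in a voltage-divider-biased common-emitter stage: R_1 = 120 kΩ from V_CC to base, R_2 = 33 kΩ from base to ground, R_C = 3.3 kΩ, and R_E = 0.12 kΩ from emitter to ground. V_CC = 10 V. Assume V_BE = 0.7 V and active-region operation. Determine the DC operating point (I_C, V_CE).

I_C ≈ 2.3 mA, V_CE ≈ 2.2 V

Thevenize the base divider: V_Th = V_CC·R_2/(R_1+R_2) = 10×33/153 = 2.16 V, R_Th = R_1‖R_2 = 25.9 kΩ.
Base-emitter loop: V_Th = I_B·R_Th + V_BE + (β+1)I_B·R_E, so I_B = (2.16 − 0.7) / (25.9 + 51×0.12) = 0.0455 mA.
I_C = β·I_B = 50×0.0455 = 2.28 mA, and I_E = (β+1)I_B = 2.32 mA.
V_CE = V_CC − I_C·R_C − I_E·R_E = 10 − 2.28×3.3 − 2.32×0.12 = 2.21 V.
V_CE = 2.21 V > 0.2 V confirms active-region operation.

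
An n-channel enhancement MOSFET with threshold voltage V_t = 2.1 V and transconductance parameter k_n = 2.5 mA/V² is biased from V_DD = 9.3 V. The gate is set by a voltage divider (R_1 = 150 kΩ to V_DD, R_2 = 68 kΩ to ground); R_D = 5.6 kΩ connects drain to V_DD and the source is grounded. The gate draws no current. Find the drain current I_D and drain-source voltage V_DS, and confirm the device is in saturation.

I_D ≈ 0.8 mA, V_DS ≈ 4.8 V

V_G = V_DD·R_2/(R_1+R_2) = 9.3×68/218 = 2.9 V. With the source grounded, V_GS = V_G = 2.9 V.
Assume saturation: I_D = (k_n/2)(V_GS − V_t)² = (2.5/2)×(2.9 − 2.1)² = 1.25×0.801² = 0.802 mA.
V_DS = V_DD − I_D·R_D = 9.3 − 0.802×5.6 = 4.81 V.
Saturation requires V_DS ≥ V_GS − V_t = 0.801 V; 4.81 ≥ 0.801 ✓.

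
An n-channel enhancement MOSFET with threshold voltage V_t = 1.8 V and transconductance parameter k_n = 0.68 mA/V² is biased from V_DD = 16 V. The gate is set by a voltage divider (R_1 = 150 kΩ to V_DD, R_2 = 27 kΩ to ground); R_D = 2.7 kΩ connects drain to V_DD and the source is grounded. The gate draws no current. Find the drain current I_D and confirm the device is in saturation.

V_G = V_DD·R_2/(R_1+R_2) = 16×27/177 = 2.44 V. With the source grounded, V_GS = V_G = 2.44 V.
Assume saturation: I_D = (k_n/2)(V_GS − V_t)² = (0.68/2)×(2.44 − 1.8)² = 0.34×0.641² = 0.14 mA.
V_DS = V_DD − I_D·R_D = 16 − 0.14×2.7 = 15.6 V.
Saturation requires V_DS ≥ V_GS − V_t = 0.641 V; 15.6 ≥ 0.641 ✓.

I_D ≈ 0.14 mA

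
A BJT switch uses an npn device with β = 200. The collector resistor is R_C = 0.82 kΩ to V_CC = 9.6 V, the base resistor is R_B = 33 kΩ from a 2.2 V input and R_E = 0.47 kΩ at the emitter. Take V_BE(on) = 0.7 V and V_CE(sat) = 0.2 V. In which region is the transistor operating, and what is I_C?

active; I_C ≈ 2.4 mA

Assume active. Base-emitter loop: I_B = (V_BB − V_BE)/(R_B + (β+1)R_E) = (2.2 − 0.7)/(33 + 201×0.47) = 0.0118 mA.
I_C = β·I_B = 200×0.0118 = 2.35 mA.
V_CE = V_CC − I_C·R_C − I_E·R_E = 9.6 − 2.35×0.82 − 2.37×0.47 = 6.56 V > V_CE(sat), so the active-region assumption holds.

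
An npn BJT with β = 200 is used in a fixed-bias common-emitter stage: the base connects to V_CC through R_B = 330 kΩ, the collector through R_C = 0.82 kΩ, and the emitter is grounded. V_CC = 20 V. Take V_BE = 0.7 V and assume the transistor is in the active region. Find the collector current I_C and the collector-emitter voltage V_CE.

I_C ≈ 12 mA, V_CE ≈ 10 V

Base loop: V_CC = I_B·R_B + V_BE, so I_B = (20 − 0.7)/330 kΩ = 0.0585 mA.
In the active region I_C = β·I_B = 200 × 0.0585 = 11.7 mA.
Collector loop: V_CE = V_CC − I_C·R_C = 20 − 11.7×0.82 = 10.4 V.
Since V_CE = 10.4 V > V_CE(sat) ≈ 0.2 V, the transistor is in the active region as assumed.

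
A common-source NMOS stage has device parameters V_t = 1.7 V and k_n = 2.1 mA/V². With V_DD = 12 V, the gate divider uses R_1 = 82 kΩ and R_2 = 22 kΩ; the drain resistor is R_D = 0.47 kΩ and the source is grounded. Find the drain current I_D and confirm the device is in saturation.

V_G = V_DD·R_2/(R_1+R_2) = 12×22/104 = 2.54 V. With the source grounded, V_GS = V_G = 2.54 V.
Assume saturation: I_D = (k_n/2)(V_GS − V_t)² = (2.1/2)×(2.54 − 1.7)² = 1.05×0.838² = 0.738 mA.
V_DS = V_DD − I_D·R_D = 12 − 0.738×0.47 = 11.7 V.
Saturation requires V_DS ≥ V_GS − V_t = 0.838 V; 11.7 ≥ 0.838 ✓.

I_D ≈ 0.74 mA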